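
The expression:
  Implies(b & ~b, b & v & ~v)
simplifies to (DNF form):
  True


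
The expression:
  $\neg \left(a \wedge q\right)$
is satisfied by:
  {q: False, a: False}
  {a: True, q: False}
  {q: True, a: False}


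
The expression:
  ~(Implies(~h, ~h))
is never true.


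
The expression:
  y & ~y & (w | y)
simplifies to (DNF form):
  False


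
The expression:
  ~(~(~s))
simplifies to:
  ~s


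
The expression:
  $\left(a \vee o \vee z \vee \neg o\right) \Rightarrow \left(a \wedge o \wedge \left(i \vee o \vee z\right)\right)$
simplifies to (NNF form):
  $a \wedge o$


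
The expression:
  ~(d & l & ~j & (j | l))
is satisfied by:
  {j: True, l: False, d: False}
  {l: False, d: False, j: False}
  {j: True, d: True, l: False}
  {d: True, l: False, j: False}
  {j: True, l: True, d: False}
  {l: True, j: False, d: False}
  {j: True, d: True, l: True}


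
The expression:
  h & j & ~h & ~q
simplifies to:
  False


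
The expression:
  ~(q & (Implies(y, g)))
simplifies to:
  ~q | (y & ~g)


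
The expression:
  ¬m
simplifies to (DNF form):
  ¬m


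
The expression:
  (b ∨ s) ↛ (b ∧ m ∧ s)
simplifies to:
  (b ∧ ¬s) ∨ (s ∧ ¬b) ∨ (s ∧ ¬m)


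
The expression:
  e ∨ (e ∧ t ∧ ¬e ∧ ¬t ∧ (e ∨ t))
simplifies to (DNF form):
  e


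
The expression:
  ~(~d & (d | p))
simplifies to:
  d | ~p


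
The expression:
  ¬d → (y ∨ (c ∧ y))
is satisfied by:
  {y: True, d: True}
  {y: True, d: False}
  {d: True, y: False}


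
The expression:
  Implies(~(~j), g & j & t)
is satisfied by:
  {g: True, t: True, j: False}
  {g: True, t: False, j: False}
  {t: True, g: False, j: False}
  {g: False, t: False, j: False}
  {j: True, g: True, t: True}


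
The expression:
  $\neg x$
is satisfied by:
  {x: False}


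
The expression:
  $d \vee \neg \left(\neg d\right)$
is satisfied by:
  {d: True}


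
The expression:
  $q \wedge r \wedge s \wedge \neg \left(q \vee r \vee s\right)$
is never true.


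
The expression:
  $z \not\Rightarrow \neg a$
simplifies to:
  $a \wedge z$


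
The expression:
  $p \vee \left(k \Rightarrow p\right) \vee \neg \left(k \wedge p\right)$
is always true.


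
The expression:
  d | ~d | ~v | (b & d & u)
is always true.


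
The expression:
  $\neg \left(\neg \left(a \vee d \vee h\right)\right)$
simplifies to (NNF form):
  $a \vee d \vee h$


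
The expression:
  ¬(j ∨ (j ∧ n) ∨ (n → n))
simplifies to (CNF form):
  False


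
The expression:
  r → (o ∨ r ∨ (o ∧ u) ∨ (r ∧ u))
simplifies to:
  True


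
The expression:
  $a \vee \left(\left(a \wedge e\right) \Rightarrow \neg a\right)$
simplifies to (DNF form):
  $\text{True}$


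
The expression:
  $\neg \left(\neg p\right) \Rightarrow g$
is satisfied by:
  {g: True, p: False}
  {p: False, g: False}
  {p: True, g: True}


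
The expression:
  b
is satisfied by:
  {b: True}


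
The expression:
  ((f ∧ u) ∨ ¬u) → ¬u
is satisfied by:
  {u: False, f: False}
  {f: True, u: False}
  {u: True, f: False}


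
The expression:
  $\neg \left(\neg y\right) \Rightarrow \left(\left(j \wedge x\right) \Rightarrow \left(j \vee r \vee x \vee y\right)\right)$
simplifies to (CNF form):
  $\text{True}$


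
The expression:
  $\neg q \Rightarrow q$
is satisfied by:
  {q: True}


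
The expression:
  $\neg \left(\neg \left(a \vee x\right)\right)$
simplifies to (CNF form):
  $a \vee x$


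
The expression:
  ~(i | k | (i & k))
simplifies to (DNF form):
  ~i & ~k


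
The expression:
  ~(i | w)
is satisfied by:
  {i: False, w: False}


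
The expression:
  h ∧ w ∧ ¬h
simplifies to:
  False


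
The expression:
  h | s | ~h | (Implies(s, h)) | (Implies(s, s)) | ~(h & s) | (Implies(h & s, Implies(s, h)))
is always true.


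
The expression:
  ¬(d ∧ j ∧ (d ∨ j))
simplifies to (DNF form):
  ¬d ∨ ¬j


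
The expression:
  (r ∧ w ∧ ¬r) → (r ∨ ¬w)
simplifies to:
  True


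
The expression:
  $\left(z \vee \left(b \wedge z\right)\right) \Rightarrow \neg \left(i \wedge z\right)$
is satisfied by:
  {z: False, i: False}
  {i: True, z: False}
  {z: True, i: False}


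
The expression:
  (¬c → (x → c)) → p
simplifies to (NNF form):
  p ∨ (x ∧ ¬c)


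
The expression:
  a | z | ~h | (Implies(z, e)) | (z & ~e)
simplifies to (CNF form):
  True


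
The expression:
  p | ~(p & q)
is always true.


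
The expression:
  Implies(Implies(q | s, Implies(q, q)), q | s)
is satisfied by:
  {q: True, s: True}
  {q: True, s: False}
  {s: True, q: False}


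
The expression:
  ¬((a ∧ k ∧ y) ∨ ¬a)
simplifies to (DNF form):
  (a ∧ ¬k) ∨ (a ∧ ¬y)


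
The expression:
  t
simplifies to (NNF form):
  t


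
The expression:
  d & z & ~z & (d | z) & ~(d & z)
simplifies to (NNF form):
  False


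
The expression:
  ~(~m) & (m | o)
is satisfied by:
  {m: True}


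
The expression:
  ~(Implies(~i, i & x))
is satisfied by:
  {i: False}


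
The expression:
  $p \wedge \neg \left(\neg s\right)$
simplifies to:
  $p \wedge s$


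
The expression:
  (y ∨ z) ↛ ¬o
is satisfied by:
  {y: True, z: True, o: True}
  {y: True, o: True, z: False}
  {z: True, o: True, y: False}


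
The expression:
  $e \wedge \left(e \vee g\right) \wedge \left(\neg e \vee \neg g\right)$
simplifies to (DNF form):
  $e \wedge \neg g$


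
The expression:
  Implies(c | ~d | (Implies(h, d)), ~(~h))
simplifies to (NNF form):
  h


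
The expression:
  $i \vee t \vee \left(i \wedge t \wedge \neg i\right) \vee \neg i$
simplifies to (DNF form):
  $\text{True}$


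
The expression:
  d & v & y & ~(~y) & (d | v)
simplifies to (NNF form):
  d & v & y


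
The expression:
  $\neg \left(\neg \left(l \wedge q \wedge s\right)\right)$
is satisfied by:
  {s: True, q: True, l: True}


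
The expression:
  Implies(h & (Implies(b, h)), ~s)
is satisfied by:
  {s: False, h: False}
  {h: True, s: False}
  {s: True, h: False}


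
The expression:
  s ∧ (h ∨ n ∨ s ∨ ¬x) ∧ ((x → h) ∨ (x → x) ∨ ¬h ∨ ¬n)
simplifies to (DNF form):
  s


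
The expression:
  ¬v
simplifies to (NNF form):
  ¬v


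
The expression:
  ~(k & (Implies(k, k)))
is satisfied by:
  {k: False}


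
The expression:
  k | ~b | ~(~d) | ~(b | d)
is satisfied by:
  {d: True, k: True, b: False}
  {d: True, k: False, b: False}
  {k: True, d: False, b: False}
  {d: False, k: False, b: False}
  {b: True, d: True, k: True}
  {b: True, d: True, k: False}
  {b: True, k: True, d: False}


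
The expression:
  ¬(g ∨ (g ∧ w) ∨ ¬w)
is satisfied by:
  {w: True, g: False}


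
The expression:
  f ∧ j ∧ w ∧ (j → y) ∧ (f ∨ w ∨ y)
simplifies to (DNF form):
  f ∧ j ∧ w ∧ y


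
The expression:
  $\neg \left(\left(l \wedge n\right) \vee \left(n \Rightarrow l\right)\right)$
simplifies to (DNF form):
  $n \wedge \neg l$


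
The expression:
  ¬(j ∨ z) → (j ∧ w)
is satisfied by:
  {z: True, j: True}
  {z: True, j: False}
  {j: True, z: False}


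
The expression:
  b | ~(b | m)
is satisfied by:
  {b: True, m: False}
  {m: False, b: False}
  {m: True, b: True}


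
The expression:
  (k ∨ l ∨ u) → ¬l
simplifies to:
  ¬l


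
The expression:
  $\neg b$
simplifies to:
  $\neg b$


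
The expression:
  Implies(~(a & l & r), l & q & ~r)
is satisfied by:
  {q: True, a: True, l: True, r: False}
  {q: True, l: True, a: False, r: False}
  {r: True, q: True, a: True, l: True}
  {r: True, a: True, l: True, q: False}


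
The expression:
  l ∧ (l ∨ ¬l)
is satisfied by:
  {l: True}


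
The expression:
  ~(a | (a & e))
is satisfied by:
  {a: False}


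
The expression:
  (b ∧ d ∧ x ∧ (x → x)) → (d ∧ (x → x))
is always true.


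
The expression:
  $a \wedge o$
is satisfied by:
  {a: True, o: True}


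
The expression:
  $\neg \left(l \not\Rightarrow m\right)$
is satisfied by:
  {m: True, l: False}
  {l: False, m: False}
  {l: True, m: True}


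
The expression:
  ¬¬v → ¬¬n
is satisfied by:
  {n: True, v: False}
  {v: False, n: False}
  {v: True, n: True}


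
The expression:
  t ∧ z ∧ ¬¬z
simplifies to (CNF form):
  t ∧ z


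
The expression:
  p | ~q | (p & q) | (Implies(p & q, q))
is always true.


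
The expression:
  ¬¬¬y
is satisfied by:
  {y: False}


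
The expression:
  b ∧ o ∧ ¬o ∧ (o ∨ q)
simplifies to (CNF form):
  False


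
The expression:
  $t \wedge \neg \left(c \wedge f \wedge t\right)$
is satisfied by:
  {t: True, c: False, f: False}
  {t: True, f: True, c: False}
  {t: True, c: True, f: False}


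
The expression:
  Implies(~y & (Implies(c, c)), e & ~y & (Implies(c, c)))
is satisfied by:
  {y: True, e: True}
  {y: True, e: False}
  {e: True, y: False}


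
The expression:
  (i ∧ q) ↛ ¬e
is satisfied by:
  {i: True, e: True, q: True}


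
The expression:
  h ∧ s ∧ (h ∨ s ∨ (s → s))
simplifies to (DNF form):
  h ∧ s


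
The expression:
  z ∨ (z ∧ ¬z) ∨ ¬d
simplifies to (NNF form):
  z ∨ ¬d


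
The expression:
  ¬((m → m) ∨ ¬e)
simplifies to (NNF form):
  False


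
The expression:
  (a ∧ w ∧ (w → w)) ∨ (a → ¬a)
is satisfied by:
  {w: True, a: False}
  {a: False, w: False}
  {a: True, w: True}


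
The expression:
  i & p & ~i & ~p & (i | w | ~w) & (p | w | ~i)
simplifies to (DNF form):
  False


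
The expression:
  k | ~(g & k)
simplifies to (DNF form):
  True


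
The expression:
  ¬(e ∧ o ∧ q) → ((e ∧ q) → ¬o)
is always true.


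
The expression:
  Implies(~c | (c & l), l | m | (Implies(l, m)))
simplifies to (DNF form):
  True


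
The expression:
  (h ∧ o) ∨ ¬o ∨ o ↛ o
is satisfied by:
  {h: True, o: False}
  {o: False, h: False}
  {o: True, h: True}


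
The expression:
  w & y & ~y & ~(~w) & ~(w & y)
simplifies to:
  False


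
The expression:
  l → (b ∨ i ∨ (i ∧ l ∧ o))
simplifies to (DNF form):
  b ∨ i ∨ ¬l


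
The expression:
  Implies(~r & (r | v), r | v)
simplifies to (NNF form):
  True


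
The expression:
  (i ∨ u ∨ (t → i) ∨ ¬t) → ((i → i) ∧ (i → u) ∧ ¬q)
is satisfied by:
  {t: True, q: False, u: False, i: False}
  {t: False, q: False, u: False, i: False}
  {u: True, t: True, q: False, i: False}
  {u: True, t: False, q: False, i: False}
  {i: True, u: True, t: True, q: False}
  {i: True, u: True, t: False, q: False}
  {q: True, t: True, i: False, u: False}


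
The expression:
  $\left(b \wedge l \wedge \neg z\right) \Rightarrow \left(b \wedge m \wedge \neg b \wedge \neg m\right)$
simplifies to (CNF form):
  $z \vee \neg b \vee \neg l$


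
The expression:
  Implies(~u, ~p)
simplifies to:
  u | ~p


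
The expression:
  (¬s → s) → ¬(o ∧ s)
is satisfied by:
  {s: False, o: False}
  {o: True, s: False}
  {s: True, o: False}


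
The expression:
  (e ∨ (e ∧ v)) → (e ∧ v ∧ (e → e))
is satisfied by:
  {v: True, e: False}
  {e: False, v: False}
  {e: True, v: True}


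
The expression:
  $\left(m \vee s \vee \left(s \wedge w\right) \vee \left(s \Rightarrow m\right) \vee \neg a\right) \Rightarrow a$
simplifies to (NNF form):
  $a$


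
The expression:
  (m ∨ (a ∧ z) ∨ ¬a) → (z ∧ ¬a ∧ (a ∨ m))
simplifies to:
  (a ∨ m) ∧ (z ∨ ¬m) ∧ (¬a ∨ ¬z)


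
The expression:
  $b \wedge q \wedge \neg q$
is never true.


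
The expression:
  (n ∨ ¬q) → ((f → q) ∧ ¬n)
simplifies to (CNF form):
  ¬n ∧ (q ∨ ¬f)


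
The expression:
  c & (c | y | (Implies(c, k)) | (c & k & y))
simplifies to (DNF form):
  c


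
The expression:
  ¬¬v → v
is always true.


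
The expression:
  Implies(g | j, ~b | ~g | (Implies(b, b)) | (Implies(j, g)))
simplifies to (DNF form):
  True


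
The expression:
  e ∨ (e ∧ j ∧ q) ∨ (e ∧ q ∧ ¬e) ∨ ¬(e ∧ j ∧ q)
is always true.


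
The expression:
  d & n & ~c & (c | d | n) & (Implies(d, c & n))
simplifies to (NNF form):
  False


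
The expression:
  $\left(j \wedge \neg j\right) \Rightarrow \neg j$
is always true.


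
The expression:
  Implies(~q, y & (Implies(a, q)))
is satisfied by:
  {y: True, q: True, a: False}
  {q: True, a: False, y: False}
  {y: True, q: True, a: True}
  {q: True, a: True, y: False}
  {y: True, a: False, q: False}


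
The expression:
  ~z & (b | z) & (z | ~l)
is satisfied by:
  {b: True, l: False, z: False}


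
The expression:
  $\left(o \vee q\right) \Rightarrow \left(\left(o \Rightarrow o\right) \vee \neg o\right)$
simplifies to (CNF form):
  $\text{True}$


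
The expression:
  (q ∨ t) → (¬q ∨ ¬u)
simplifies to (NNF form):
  ¬q ∨ ¬u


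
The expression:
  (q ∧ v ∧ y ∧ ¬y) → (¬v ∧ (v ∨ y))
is always true.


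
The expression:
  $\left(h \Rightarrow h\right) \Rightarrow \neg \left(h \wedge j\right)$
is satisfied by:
  {h: False, j: False}
  {j: True, h: False}
  {h: True, j: False}


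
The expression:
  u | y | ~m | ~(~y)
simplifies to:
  u | y | ~m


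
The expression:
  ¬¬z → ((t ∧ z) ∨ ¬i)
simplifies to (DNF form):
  t ∨ ¬i ∨ ¬z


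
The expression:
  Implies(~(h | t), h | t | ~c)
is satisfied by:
  {h: True, t: True, c: False}
  {h: True, c: False, t: False}
  {t: True, c: False, h: False}
  {t: False, c: False, h: False}
  {h: True, t: True, c: True}
  {h: True, c: True, t: False}
  {t: True, c: True, h: False}


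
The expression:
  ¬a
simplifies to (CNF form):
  ¬a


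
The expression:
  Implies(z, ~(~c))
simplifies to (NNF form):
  c | ~z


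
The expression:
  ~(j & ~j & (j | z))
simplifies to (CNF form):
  True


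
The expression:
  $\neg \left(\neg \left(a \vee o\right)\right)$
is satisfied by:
  {a: True, o: True}
  {a: True, o: False}
  {o: True, a: False}


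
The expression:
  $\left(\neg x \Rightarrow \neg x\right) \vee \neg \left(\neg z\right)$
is always true.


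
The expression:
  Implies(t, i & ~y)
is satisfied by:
  {i: True, t: False, y: False}
  {i: False, t: False, y: False}
  {y: True, i: True, t: False}
  {y: True, i: False, t: False}
  {t: True, i: True, y: False}


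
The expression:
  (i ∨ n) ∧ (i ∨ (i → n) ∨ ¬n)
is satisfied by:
  {i: True, n: True}
  {i: True, n: False}
  {n: True, i: False}


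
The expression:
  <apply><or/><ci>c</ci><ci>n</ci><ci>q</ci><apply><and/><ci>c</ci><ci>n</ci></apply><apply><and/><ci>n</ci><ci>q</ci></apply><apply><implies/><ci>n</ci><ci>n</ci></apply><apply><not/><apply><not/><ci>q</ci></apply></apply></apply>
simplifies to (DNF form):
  <true/>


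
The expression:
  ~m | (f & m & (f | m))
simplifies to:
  f | ~m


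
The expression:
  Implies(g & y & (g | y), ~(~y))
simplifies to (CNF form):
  True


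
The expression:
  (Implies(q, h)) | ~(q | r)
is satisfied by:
  {h: True, q: False}
  {q: False, h: False}
  {q: True, h: True}


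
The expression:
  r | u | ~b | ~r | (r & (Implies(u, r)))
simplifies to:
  True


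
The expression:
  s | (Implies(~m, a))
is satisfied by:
  {a: True, m: True, s: True}
  {a: True, m: True, s: False}
  {a: True, s: True, m: False}
  {a: True, s: False, m: False}
  {m: True, s: True, a: False}
  {m: True, s: False, a: False}
  {s: True, m: False, a: False}


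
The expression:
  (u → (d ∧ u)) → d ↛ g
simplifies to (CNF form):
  (d ∨ u) ∧ (d ∨ ¬d) ∧ (u ∨ ¬g) ∧ (¬d ∨ ¬g)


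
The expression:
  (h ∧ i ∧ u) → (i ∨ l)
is always true.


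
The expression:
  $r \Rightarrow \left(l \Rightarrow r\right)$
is always true.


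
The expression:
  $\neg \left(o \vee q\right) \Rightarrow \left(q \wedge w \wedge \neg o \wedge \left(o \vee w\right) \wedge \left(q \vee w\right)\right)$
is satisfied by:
  {q: True, o: True}
  {q: True, o: False}
  {o: True, q: False}


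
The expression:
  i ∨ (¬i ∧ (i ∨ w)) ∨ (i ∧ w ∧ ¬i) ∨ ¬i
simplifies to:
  True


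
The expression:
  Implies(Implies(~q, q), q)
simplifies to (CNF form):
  True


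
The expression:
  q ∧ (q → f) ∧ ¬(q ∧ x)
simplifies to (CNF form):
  f ∧ q ∧ ¬x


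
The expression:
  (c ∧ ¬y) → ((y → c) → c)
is always true.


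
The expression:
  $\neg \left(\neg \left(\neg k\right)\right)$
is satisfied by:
  {k: False}


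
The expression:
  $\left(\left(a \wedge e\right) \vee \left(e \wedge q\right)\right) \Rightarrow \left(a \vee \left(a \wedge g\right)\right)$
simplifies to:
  $a \vee \neg e \vee \neg q$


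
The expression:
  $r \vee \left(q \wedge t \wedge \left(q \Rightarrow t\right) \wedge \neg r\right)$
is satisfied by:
  {r: True, t: True, q: True}
  {r: True, t: True, q: False}
  {r: True, q: True, t: False}
  {r: True, q: False, t: False}
  {t: True, q: True, r: False}


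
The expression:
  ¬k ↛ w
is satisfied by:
  {w: True, k: False}
  {k: False, w: False}
  {k: True, w: True}


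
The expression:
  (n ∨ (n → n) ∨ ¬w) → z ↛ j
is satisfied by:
  {z: True, j: False}


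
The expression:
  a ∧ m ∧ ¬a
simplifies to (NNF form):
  False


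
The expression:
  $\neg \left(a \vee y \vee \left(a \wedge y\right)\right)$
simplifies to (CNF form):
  $\neg a \wedge \neg y$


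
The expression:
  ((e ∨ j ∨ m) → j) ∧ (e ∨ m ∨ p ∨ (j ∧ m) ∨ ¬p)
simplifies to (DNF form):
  j ∨ (¬e ∧ ¬m)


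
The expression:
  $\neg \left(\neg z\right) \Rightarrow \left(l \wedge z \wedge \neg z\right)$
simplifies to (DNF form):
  $\neg z$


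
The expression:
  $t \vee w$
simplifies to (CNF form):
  $t \vee w$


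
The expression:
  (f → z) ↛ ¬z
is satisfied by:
  {z: True}


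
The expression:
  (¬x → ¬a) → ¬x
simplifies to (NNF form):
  ¬x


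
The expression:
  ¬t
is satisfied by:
  {t: False}


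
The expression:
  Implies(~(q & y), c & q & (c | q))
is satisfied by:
  {q: True, y: True, c: True}
  {q: True, y: True, c: False}
  {q: True, c: True, y: False}


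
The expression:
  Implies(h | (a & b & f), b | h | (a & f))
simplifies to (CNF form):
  True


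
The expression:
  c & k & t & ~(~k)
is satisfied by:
  {t: True, c: True, k: True}


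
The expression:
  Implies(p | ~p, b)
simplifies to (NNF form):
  b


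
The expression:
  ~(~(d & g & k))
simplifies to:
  d & g & k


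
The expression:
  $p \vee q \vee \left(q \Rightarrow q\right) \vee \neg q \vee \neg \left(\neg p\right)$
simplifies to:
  $\text{True}$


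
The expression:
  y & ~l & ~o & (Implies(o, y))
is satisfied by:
  {y: True, o: False, l: False}


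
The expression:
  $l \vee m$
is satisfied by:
  {m: True, l: True}
  {m: True, l: False}
  {l: True, m: False}


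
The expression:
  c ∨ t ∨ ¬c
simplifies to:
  True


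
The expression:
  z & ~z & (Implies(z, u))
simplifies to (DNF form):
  False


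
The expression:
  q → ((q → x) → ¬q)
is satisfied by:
  {q: False, x: False}
  {x: True, q: False}
  {q: True, x: False}


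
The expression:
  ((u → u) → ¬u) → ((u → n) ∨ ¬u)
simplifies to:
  True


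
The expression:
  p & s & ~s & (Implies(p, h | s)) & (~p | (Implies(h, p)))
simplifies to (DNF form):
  False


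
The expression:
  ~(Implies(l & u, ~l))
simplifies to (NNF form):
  l & u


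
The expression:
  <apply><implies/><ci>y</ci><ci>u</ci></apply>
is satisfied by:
  {u: True, y: False}
  {y: False, u: False}
  {y: True, u: True}


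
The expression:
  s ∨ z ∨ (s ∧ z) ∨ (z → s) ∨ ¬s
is always true.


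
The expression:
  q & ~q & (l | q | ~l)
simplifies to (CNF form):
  False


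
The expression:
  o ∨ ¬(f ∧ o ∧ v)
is always true.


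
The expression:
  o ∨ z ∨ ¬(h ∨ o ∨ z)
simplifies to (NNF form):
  o ∨ z ∨ ¬h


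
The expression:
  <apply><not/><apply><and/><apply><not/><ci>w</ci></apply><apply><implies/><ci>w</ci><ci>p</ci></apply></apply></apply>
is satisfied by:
  {w: True}


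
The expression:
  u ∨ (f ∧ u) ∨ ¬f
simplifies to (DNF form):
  u ∨ ¬f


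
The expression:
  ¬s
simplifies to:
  ¬s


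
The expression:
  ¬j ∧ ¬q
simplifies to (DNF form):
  ¬j ∧ ¬q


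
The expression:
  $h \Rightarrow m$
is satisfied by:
  {m: True, h: False}
  {h: False, m: False}
  {h: True, m: True}


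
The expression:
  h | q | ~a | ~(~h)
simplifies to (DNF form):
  h | q | ~a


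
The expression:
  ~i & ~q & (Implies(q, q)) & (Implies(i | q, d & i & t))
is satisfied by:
  {q: False, i: False}


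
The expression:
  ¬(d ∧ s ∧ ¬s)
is always true.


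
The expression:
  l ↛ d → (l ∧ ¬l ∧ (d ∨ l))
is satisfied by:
  {d: True, l: False}
  {l: False, d: False}
  {l: True, d: True}


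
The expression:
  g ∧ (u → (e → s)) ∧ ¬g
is never true.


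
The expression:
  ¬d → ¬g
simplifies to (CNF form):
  d ∨ ¬g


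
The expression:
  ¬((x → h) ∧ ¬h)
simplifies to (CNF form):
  h ∨ x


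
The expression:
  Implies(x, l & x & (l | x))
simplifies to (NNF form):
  l | ~x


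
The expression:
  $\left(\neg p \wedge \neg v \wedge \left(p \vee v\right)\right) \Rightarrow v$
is always true.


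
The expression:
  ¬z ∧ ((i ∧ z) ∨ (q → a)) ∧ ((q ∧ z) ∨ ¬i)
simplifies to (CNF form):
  ¬i ∧ ¬z ∧ (a ∨ ¬q)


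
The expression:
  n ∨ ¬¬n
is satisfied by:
  {n: True}


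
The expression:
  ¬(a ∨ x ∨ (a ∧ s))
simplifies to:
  ¬a ∧ ¬x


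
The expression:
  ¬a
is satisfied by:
  {a: False}


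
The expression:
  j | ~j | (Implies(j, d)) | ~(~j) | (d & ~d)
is always true.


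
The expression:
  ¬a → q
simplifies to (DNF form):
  a ∨ q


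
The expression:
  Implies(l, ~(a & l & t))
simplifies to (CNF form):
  ~a | ~l | ~t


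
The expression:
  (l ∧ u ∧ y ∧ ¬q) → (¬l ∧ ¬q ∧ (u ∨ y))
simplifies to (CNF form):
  q ∨ ¬l ∨ ¬u ∨ ¬y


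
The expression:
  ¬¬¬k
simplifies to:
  ¬k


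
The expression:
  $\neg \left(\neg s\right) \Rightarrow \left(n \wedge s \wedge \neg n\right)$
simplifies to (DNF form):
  $\neg s$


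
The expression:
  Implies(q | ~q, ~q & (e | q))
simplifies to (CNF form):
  e & ~q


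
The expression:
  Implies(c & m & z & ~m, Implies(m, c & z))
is always true.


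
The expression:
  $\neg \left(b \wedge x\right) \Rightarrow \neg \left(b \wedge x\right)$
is always true.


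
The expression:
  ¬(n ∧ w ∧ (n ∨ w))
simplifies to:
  ¬n ∨ ¬w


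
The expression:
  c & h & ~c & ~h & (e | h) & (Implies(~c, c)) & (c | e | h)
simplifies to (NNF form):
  False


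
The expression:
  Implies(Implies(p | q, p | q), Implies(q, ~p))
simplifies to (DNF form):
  ~p | ~q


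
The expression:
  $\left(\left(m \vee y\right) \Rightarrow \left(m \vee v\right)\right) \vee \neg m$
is always true.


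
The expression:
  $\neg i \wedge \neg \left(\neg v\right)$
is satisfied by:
  {v: True, i: False}


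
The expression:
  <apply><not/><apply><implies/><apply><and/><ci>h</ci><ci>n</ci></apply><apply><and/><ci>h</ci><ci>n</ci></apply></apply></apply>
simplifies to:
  <false/>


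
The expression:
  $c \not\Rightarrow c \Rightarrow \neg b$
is always true.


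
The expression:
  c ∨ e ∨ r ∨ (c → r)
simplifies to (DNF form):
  True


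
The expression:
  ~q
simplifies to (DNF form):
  ~q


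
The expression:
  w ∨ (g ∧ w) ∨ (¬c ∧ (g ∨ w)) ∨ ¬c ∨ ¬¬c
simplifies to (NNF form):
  True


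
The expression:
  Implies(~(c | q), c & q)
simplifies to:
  c | q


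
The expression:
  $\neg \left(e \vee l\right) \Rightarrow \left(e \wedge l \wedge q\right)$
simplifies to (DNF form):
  $e \vee l$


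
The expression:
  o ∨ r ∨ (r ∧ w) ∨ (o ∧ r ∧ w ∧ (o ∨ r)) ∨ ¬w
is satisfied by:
  {r: True, o: True, w: False}
  {r: True, w: False, o: False}
  {o: True, w: False, r: False}
  {o: False, w: False, r: False}
  {r: True, o: True, w: True}
  {r: True, w: True, o: False}
  {o: True, w: True, r: False}


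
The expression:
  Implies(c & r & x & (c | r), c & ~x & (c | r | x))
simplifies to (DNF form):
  ~c | ~r | ~x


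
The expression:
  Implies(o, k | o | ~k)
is always true.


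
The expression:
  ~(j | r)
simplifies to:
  ~j & ~r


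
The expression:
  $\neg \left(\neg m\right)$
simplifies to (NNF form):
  $m$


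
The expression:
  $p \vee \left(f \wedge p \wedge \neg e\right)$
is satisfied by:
  {p: True}


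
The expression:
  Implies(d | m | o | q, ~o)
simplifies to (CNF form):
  ~o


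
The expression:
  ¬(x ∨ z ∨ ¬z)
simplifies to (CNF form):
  False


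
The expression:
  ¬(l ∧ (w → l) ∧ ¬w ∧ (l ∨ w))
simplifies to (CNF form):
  w ∨ ¬l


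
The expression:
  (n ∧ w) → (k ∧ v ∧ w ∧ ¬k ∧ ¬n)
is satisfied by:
  {w: False, n: False}
  {n: True, w: False}
  {w: True, n: False}


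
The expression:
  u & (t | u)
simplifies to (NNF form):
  u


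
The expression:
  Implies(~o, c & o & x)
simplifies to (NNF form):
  o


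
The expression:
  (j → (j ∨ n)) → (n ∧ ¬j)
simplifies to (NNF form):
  n ∧ ¬j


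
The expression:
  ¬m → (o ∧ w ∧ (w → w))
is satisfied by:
  {m: True, w: True, o: True}
  {m: True, w: True, o: False}
  {m: True, o: True, w: False}
  {m: True, o: False, w: False}
  {w: True, o: True, m: False}


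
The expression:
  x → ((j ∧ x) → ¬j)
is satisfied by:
  {x: False, j: False}
  {j: True, x: False}
  {x: True, j: False}


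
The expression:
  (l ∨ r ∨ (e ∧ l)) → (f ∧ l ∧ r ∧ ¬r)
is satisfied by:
  {r: False, l: False}


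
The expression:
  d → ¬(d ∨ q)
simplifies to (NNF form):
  ¬d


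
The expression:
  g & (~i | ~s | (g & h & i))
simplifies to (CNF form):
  g & (h | ~i | ~s)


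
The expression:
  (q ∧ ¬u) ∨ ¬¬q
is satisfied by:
  {q: True}


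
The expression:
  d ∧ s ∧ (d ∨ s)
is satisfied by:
  {s: True, d: True}


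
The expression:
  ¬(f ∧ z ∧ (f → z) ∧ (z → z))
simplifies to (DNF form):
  ¬f ∨ ¬z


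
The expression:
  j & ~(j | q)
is never true.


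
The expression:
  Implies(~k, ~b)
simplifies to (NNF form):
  k | ~b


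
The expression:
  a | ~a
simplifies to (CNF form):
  True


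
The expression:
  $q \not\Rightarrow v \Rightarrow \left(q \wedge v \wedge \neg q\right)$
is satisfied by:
  {v: True, q: False}
  {q: False, v: False}
  {q: True, v: True}


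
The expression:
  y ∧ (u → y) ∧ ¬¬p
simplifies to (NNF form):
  p ∧ y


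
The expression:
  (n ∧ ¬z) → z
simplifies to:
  z ∨ ¬n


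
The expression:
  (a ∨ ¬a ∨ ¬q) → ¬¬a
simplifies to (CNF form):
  a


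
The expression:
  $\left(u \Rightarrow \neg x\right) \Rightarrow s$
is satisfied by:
  {x: True, s: True, u: True}
  {x: True, s: True, u: False}
  {s: True, u: True, x: False}
  {s: True, u: False, x: False}
  {x: True, u: True, s: False}


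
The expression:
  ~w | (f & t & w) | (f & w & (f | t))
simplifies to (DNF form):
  f | ~w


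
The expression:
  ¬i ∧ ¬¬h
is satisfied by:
  {h: True, i: False}


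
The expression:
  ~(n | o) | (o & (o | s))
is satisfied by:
  {o: True, n: False}
  {n: False, o: False}
  {n: True, o: True}


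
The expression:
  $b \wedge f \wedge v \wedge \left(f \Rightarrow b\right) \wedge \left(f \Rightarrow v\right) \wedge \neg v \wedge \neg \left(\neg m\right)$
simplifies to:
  $\text{False}$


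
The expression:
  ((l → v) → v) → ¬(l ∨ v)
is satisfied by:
  {v: False, l: False}


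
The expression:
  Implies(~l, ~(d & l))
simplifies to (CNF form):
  True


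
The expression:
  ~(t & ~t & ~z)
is always true.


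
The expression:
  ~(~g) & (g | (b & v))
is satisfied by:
  {g: True}


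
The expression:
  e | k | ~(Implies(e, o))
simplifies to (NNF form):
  e | k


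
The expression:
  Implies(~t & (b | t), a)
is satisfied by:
  {a: True, t: True, b: False}
  {a: True, t: False, b: False}
  {t: True, a: False, b: False}
  {a: False, t: False, b: False}
  {a: True, b: True, t: True}
  {a: True, b: True, t: False}
  {b: True, t: True, a: False}


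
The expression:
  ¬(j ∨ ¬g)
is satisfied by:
  {g: True, j: False}


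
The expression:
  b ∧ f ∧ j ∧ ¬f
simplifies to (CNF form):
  False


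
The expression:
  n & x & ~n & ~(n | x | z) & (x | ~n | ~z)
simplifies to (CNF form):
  False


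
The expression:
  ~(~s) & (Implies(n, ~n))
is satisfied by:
  {s: True, n: False}


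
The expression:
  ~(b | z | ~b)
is never true.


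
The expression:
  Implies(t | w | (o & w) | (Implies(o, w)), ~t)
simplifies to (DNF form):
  ~t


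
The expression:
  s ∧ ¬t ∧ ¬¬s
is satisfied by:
  {s: True, t: False}


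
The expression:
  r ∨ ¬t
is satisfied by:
  {r: True, t: False}
  {t: False, r: False}
  {t: True, r: True}


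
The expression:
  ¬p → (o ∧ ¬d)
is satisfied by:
  {o: True, p: True, d: False}
  {p: True, d: False, o: False}
  {o: True, p: True, d: True}
  {p: True, d: True, o: False}
  {o: True, d: False, p: False}


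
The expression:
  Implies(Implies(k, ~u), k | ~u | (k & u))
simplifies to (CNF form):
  k | ~u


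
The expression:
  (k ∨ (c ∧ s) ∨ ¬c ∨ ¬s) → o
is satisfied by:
  {o: True}


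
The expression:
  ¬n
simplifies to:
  ¬n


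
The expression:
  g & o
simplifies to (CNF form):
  g & o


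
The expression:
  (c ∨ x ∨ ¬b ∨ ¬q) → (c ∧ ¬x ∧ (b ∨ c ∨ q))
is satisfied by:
  {b: True, c: True, q: True, x: False}
  {b: True, c: True, x: False, q: False}
  {c: True, q: True, x: False, b: False}
  {c: True, x: False, q: False, b: False}
  {b: True, q: True, x: False, c: False}


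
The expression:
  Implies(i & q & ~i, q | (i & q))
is always true.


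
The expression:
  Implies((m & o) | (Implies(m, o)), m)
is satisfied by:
  {m: True}


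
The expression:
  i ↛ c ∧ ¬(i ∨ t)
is never true.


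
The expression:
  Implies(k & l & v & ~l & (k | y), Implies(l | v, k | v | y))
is always true.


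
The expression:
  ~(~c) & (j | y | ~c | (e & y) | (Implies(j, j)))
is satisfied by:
  {c: True}


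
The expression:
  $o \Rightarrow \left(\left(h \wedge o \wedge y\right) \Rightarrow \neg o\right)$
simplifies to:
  $\neg h \vee \neg o \vee \neg y$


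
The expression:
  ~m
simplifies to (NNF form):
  ~m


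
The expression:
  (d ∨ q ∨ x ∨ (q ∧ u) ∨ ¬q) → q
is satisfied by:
  {q: True}


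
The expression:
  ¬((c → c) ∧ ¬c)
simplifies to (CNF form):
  c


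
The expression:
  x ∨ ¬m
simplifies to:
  x ∨ ¬m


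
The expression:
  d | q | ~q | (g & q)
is always true.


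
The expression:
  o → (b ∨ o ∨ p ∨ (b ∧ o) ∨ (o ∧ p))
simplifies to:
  True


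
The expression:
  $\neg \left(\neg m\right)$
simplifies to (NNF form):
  $m$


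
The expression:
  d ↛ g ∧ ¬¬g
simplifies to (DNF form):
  False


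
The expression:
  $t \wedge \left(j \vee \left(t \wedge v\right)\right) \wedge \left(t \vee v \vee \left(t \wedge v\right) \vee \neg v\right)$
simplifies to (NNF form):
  $t \wedge \left(j \vee v\right)$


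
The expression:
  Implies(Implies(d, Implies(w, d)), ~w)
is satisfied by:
  {w: False}


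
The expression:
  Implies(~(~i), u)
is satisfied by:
  {u: True, i: False}
  {i: False, u: False}
  {i: True, u: True}


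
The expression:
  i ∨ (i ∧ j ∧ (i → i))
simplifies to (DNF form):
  i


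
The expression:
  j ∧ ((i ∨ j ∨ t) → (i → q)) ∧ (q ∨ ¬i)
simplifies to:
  j ∧ (q ∨ ¬i)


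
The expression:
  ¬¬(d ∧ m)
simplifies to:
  d ∧ m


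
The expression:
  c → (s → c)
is always true.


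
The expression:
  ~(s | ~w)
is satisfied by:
  {w: True, s: False}


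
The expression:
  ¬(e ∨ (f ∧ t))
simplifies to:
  ¬e ∧ (¬f ∨ ¬t)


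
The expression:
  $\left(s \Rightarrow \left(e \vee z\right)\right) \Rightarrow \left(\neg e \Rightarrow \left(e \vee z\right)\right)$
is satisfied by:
  {z: True, e: True, s: True}
  {z: True, e: True, s: False}
  {z: True, s: True, e: False}
  {z: True, s: False, e: False}
  {e: True, s: True, z: False}
  {e: True, s: False, z: False}
  {s: True, e: False, z: False}


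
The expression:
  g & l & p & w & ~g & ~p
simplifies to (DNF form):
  False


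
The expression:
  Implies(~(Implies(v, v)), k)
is always true.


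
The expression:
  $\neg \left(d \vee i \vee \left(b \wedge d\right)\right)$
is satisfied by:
  {d: False, i: False}


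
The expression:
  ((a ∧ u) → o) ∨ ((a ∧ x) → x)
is always true.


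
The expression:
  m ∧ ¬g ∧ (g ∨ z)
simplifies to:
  m ∧ z ∧ ¬g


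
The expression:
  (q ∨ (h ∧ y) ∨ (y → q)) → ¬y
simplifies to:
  (¬h ∧ ¬q) ∨ ¬y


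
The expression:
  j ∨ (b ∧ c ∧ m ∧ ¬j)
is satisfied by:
  {c: True, j: True, m: True, b: True}
  {c: True, j: True, m: True, b: False}
  {c: True, j: True, b: True, m: False}
  {c: True, j: True, b: False, m: False}
  {j: True, m: True, b: True, c: False}
  {j: True, m: True, b: False, c: False}
  {j: True, m: False, b: True, c: False}
  {j: True, m: False, b: False, c: False}
  {c: True, m: True, b: True, j: False}


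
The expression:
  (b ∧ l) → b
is always true.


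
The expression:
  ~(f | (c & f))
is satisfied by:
  {f: False}


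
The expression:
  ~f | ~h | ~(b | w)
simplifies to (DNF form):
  ~f | ~h | (~b & ~w)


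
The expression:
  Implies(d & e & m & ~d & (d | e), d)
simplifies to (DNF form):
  True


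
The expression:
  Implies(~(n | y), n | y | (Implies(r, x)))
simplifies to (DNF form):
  n | x | y | ~r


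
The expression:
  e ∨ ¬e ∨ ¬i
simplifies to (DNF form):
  True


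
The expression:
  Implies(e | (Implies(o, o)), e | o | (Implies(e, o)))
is always true.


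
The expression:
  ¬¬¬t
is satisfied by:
  {t: False}


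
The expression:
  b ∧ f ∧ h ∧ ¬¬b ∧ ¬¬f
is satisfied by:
  {h: True, b: True, f: True}


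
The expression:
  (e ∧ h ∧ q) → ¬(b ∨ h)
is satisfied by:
  {h: False, e: False, q: False}
  {q: True, h: False, e: False}
  {e: True, h: False, q: False}
  {q: True, e: True, h: False}
  {h: True, q: False, e: False}
  {q: True, h: True, e: False}
  {e: True, h: True, q: False}


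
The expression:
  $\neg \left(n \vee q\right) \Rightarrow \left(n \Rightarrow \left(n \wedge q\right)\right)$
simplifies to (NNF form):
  $\text{True}$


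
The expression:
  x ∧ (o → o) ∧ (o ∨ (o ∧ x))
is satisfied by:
  {x: True, o: True}


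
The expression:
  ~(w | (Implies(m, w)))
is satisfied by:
  {m: True, w: False}


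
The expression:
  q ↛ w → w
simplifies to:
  w ∨ ¬q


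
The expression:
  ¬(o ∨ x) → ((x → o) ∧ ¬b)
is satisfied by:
  {x: True, o: True, b: False}
  {x: True, o: False, b: False}
  {o: True, x: False, b: False}
  {x: False, o: False, b: False}
  {x: True, b: True, o: True}
  {x: True, b: True, o: False}
  {b: True, o: True, x: False}


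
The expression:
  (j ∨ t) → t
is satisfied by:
  {t: True, j: False}
  {j: False, t: False}
  {j: True, t: True}


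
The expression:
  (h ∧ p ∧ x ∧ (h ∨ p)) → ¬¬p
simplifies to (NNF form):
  True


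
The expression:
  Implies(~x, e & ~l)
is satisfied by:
  {x: True, e: True, l: False}
  {x: True, l: False, e: False}
  {x: True, e: True, l: True}
  {x: True, l: True, e: False}
  {e: True, l: False, x: False}


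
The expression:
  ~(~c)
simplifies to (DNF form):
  c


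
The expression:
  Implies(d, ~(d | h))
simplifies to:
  ~d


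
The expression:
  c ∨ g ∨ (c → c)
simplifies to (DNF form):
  True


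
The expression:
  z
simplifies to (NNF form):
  z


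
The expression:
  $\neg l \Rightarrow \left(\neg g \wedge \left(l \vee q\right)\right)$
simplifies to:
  $l \vee \left(q \wedge \neg g\right)$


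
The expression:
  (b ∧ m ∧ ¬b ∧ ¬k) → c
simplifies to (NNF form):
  True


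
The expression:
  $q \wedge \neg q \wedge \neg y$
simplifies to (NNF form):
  $\text{False}$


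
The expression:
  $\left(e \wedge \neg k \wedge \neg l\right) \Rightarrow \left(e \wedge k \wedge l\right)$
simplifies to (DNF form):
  $k \vee l \vee \neg e$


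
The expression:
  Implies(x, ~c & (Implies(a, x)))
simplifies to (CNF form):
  ~c | ~x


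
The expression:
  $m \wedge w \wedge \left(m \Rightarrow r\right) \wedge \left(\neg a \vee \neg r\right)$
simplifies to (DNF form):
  $m \wedge r \wedge w \wedge \neg a$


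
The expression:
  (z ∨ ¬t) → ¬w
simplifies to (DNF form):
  (t ∧ ¬z) ∨ ¬w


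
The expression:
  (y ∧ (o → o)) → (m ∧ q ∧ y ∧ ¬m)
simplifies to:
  ¬y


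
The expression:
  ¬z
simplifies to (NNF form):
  ¬z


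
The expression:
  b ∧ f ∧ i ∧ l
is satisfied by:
  {i: True, b: True, f: True, l: True}


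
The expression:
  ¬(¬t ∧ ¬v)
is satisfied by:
  {t: True, v: True}
  {t: True, v: False}
  {v: True, t: False}


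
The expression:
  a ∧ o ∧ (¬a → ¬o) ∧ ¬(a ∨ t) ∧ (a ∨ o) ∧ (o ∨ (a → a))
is never true.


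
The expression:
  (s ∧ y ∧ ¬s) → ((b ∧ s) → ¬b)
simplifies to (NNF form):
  True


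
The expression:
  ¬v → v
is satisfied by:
  {v: True}


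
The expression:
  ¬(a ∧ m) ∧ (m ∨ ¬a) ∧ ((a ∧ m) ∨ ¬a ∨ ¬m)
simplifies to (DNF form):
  ¬a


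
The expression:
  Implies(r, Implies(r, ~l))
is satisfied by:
  {l: False, r: False}
  {r: True, l: False}
  {l: True, r: False}


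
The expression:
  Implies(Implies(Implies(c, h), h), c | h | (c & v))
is always true.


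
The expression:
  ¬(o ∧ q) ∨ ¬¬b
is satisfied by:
  {b: True, o: False, q: False}
  {o: False, q: False, b: False}
  {b: True, q: True, o: False}
  {q: True, o: False, b: False}
  {b: True, o: True, q: False}
  {o: True, b: False, q: False}
  {b: True, q: True, o: True}
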